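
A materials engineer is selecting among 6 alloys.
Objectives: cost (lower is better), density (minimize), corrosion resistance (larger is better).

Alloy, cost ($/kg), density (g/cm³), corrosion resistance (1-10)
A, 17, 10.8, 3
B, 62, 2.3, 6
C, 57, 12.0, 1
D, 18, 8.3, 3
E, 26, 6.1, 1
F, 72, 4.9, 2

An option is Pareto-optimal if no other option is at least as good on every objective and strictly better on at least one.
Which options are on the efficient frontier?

A: not dominated (best cost).
B: not dominated (best density).
C: dominated by A (cost 17≤57, density 10.8≤12.0, corrosion resistance 3≥1).
D: not dominated.
E: not dominated.
F: dominated by B (cost 62≤72, density 2.3≤4.9, corrosion resistance 6≥2).

A, B, D, E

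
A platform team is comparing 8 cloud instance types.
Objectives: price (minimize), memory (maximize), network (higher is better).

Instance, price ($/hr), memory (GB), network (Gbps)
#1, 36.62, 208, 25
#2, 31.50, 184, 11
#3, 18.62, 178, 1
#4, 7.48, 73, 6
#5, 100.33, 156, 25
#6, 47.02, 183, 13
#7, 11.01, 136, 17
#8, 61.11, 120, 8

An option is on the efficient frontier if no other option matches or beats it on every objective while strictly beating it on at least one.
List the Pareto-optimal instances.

#1, #2, #3, #4, #7

#1: not dominated (best memory).
#2: not dominated.
#3: not dominated.
#4: not dominated (best price).
#5: dominated by #1 (price 36.62≤100.33, memory 208≥156, network 25≥25).
#6: dominated by #1 (price 36.62≤47.02, memory 208≥183, network 25≥13).
#7: not dominated.
#8: dominated by #1 (price 36.62≤61.11, memory 208≥120, network 25≥8).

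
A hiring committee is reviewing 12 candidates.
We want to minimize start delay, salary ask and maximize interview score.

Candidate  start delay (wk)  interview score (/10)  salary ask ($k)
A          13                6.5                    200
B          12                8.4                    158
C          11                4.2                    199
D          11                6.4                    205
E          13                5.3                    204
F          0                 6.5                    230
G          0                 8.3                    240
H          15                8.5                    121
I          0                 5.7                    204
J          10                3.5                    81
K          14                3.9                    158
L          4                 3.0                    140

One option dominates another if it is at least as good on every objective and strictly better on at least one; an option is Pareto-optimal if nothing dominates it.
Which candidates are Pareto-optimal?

A: dominated by B (start delay 12≤13, interview score 8.4≥6.5, salary ask 158≤200).
B: not dominated.
C: not dominated.
D: not dominated.
E: dominated by A (start delay 13≤13, interview score 6.5≥5.3, salary ask 200≤204).
F: not dominated.
G: not dominated.
H: not dominated (best interview score).
I: not dominated.
J: not dominated (best salary ask).
K: dominated by B (start delay 12≤14, interview score 8.4≥3.9, salary ask 158≤158).
L: not dominated.

B, C, D, F, G, H, I, J, L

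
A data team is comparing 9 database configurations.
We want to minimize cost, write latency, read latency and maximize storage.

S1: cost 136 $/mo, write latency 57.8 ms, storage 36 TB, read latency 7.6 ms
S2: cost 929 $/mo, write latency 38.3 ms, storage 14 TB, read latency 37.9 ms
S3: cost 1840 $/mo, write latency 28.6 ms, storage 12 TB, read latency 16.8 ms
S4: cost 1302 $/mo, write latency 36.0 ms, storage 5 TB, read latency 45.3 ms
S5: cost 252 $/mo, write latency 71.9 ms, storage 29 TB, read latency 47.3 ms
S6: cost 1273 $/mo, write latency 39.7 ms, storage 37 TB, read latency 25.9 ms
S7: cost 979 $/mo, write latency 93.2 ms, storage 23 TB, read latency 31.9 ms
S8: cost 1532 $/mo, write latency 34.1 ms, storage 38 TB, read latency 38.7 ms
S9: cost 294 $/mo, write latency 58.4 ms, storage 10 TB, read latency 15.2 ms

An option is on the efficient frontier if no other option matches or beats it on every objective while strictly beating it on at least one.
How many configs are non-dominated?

6

S1: not dominated (best cost).
S2: not dominated.
S3: not dominated (best write latency).
S4: not dominated.
S5: dominated by S1 (cost 136≤252, write latency 57.8≤71.9, storage 36≥29, read latency 7.6≤47.3).
S6: not dominated.
S7: dominated by S1 (cost 136≤979, write latency 57.8≤93.2, storage 36≥23, read latency 7.6≤31.9).
S8: not dominated (best storage).
S9: dominated by S1 (cost 136≤294, write latency 57.8≤58.4, storage 36≥10, read latency 7.6≤15.2).
Pareto-optimal: S1, S2, S3, S4, S6, S8 → 6.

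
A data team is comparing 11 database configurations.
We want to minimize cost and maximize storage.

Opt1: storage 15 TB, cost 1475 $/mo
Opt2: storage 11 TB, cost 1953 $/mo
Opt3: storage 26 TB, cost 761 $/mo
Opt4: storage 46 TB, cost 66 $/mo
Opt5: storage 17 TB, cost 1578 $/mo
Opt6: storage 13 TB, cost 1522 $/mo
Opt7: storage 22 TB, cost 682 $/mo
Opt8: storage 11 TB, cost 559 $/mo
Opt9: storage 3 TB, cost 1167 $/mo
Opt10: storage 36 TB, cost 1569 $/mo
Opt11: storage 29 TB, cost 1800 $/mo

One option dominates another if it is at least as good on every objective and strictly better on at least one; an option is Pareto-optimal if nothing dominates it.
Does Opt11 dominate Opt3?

No

Opt11 vs Opt3: Opt11 is worse on cost (1800 vs 761), so it does not dominate Opt3.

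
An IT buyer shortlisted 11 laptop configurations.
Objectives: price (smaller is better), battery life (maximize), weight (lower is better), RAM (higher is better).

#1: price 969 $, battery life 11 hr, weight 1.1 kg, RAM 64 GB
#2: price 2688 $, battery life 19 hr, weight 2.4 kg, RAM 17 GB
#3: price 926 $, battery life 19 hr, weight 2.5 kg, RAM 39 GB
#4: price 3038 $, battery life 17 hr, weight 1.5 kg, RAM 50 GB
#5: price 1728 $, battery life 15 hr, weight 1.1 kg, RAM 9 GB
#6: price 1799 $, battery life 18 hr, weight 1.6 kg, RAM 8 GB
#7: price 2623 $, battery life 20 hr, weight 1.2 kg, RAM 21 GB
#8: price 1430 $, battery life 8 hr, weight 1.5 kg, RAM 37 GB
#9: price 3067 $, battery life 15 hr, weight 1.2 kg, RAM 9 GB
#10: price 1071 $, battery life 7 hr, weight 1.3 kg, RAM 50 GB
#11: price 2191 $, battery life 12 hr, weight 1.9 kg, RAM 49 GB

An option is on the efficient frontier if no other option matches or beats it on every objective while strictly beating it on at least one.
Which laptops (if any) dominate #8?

#1: price 969≤1430, battery life 11≥8, weight 1.1≤1.5, RAM 64≥37 — dominates #8.
Others (#2, #3, #4, #5, #6, #7, #9, #10, #11) are each worse than #8 on at least one objective.

#1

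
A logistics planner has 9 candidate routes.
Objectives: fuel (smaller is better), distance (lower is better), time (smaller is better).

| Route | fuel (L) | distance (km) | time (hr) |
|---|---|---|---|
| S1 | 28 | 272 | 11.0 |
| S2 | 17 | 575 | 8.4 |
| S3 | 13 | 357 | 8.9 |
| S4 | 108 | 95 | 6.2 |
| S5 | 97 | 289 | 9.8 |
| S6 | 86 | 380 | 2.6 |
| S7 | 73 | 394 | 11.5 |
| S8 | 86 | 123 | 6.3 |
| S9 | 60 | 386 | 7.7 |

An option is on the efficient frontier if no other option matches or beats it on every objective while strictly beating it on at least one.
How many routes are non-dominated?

7

S1: not dominated.
S2: not dominated.
S3: not dominated (best fuel).
S4: not dominated (best distance).
S5: dominated by S8 (fuel 86≤97, distance 123≤289, time 6.3≤9.8).
S6: not dominated (best time).
S7: dominated by S1 (fuel 28≤73, distance 272≤394, time 11.0≤11.5).
S8: not dominated.
S9: not dominated.
Pareto-optimal: S1, S2, S3, S4, S6, S8, S9 → 7.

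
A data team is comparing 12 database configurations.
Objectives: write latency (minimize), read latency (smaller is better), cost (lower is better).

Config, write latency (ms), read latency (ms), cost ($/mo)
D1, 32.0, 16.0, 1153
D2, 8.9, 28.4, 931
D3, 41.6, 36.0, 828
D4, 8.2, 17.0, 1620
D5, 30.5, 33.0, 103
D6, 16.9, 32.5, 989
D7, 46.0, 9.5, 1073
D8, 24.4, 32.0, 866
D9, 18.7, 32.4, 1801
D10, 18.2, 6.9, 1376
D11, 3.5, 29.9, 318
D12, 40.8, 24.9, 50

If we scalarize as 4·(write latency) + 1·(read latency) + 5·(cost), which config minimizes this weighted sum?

D1: 4·32.0 + 1·16.0 + 5·1153 = 5909.0
D2: 4·8.9 + 1·28.4 + 5·931 = 4719.0
D3: 4·41.6 + 1·36.0 + 5·828 = 4342.4
D4: 4·8.2 + 1·17.0 + 5·1620 = 8149.8
D5: 4·30.5 + 1·33.0 + 5·103 = 670.0
D6: 4·16.9 + 1·32.5 + 5·989 = 5045.1
D7: 4·46.0 + 1·9.5 + 5·1073 = 5558.5
D8: 4·24.4 + 1·32.0 + 5·866 = 4459.6
D9: 4·18.7 + 1·32.4 + 5·1801 = 9112.2
D10: 4·18.2 + 1·6.9 + 5·1376 = 6959.7
D11: 4·3.5 + 1·29.9 + 5·318 = 1633.9
D12: 4·40.8 + 1·24.9 + 5·50 = 438.1
Lowest: D12 at 438.1.

D12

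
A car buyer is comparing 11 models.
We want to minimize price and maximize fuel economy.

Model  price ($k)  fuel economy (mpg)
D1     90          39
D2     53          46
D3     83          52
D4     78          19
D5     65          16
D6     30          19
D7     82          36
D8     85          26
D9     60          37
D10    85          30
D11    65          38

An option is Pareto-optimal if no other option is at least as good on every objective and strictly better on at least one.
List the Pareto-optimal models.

D2, D3, D6

D1: dominated by D2 (price 53≤90, fuel economy 46≥39).
D2: not dominated.
D3: not dominated (best fuel economy).
D4: dominated by D2 (price 53≤78, fuel economy 46≥19).
D5: dominated by D2 (price 53≤65, fuel economy 46≥16).
D6: not dominated (best price).
D7: dominated by D2 (price 53≤82, fuel economy 46≥36).
D8: dominated by D2 (price 53≤85, fuel economy 46≥26).
D9: dominated by D2 (price 53≤60, fuel economy 46≥37).
D10: dominated by D2 (price 53≤85, fuel economy 46≥30).
D11: dominated by D2 (price 53≤65, fuel economy 46≥38).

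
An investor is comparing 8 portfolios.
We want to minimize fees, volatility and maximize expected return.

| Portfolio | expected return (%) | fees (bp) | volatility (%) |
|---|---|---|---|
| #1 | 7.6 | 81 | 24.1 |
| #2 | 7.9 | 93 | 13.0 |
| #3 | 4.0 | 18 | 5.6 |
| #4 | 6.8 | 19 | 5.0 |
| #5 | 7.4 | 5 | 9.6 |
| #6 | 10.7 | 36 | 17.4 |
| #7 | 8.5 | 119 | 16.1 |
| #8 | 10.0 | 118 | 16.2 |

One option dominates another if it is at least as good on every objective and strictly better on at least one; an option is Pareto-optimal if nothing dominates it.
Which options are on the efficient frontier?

#2, #3, #4, #5, #6, #7, #8

#1: dominated by #6 (expected return 10.7≥7.6, fees 36≤81, volatility 17.4≤24.1).
#2: not dominated.
#3: not dominated.
#4: not dominated (best volatility).
#5: not dominated (best fees).
#6: not dominated (best expected return).
#7: not dominated.
#8: not dominated.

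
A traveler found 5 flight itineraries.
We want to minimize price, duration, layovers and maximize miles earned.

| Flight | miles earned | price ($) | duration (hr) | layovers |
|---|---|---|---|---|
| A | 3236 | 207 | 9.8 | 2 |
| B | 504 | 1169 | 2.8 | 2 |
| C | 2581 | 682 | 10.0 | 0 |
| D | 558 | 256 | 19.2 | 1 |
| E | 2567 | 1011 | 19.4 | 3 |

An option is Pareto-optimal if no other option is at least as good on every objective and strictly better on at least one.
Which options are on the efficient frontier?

A, B, C, D

A: not dominated (best miles earned).
B: not dominated (best duration).
C: not dominated (best layovers).
D: not dominated.
E: dominated by A (miles earned 3236≥2567, price 207≤1011, duration 9.8≤19.4, layovers 2≤3).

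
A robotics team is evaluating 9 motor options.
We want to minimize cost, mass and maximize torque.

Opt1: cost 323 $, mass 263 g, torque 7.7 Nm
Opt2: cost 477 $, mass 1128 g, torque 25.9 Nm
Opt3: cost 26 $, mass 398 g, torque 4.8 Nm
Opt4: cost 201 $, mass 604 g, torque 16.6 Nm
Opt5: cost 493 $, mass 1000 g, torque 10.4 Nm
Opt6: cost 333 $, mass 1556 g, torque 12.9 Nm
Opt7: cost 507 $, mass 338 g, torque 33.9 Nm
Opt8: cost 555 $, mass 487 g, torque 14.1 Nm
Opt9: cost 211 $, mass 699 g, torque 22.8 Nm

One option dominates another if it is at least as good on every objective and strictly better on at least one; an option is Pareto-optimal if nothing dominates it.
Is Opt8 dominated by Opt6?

No

Opt6 vs Opt8: Opt6 is worse on mass (1556 vs 487), so it does not dominate Opt8.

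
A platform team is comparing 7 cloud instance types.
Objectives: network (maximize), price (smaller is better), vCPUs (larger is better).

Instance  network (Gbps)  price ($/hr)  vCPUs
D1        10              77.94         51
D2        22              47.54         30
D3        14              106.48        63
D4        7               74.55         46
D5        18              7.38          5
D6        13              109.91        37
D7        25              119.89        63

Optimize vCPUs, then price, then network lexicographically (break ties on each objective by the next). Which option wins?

First maximize vCPUs: best is 63, kept {D3, D7}.
Then minimize price: best is 106.48, kept {D3}.

D3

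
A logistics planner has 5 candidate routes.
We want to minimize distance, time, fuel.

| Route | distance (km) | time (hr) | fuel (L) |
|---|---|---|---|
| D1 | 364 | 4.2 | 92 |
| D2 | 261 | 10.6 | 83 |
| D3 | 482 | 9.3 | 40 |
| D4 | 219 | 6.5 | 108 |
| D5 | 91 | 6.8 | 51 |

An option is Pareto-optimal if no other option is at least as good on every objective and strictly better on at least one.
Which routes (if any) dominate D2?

D5: distance 91≤261, time 6.8≤10.6, fuel 51≤83 — dominates D2.
Others (D1, D3, D4) are each worse than D2 on at least one objective.

D5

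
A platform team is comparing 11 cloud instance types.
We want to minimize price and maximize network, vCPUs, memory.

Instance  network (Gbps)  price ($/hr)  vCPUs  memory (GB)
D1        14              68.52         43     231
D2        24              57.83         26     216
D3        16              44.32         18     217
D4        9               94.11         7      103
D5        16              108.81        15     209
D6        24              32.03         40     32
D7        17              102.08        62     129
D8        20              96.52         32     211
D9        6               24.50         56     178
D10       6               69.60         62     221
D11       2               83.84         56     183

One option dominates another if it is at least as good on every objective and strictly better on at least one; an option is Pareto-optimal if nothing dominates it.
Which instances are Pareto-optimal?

D1: not dominated (best memory).
D2: not dominated.
D3: not dominated.
D4: dominated by D1 (network 14≥9, price 68.52≤94.11, vCPUs 43≥7, memory 231≥103).
D5: dominated by D2 (network 24≥16, price 57.83≤108.81, vCPUs 26≥15, memory 216≥209).
D6: not dominated.
D7: not dominated.
D8: not dominated.
D9: not dominated (best price).
D10: not dominated.
D11: dominated by D10 (network 6≥2, price 69.60≤83.84, vCPUs 62≥56, memory 221≥183).

D1, D2, D3, D6, D7, D8, D9, D10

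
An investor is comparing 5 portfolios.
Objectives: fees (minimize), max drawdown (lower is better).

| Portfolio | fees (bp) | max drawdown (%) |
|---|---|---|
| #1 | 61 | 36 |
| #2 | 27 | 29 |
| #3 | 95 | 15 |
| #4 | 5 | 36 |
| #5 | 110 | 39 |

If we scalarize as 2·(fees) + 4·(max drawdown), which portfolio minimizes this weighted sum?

#4

#1: 2·61 + 4·36 = 266
#2: 2·27 + 4·29 = 170
#3: 2·95 + 4·15 = 250
#4: 2·5 + 4·36 = 154
#5: 2·110 + 4·39 = 376
Lowest: #4 at 154.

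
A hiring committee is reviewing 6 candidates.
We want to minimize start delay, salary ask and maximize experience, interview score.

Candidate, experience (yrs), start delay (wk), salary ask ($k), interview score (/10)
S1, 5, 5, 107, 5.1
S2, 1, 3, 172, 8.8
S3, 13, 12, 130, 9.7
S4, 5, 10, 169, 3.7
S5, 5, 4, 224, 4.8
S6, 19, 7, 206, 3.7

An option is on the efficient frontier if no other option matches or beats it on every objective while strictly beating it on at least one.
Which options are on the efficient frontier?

S1: not dominated (best salary ask).
S2: not dominated (best start delay).
S3: not dominated (best interview score).
S4: dominated by S1 (experience 5≥5, start delay 5≤10, salary ask 107≤169, interview score 5.1≥3.7).
S5: not dominated.
S6: not dominated (best experience).

S1, S2, S3, S5, S6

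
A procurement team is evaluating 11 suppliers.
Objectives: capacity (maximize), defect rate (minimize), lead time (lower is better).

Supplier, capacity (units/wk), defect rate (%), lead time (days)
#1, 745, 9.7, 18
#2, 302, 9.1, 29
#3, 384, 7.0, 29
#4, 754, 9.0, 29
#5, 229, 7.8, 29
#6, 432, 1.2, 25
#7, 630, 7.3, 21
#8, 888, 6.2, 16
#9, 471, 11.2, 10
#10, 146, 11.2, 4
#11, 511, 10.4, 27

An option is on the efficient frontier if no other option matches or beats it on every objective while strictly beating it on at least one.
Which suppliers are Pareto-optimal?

#6, #8, #9, #10

#1: dominated by #8 (capacity 888≥745, defect rate 6.2≤9.7, lead time 16≤18).
#2: dominated by #3 (capacity 384≥302, defect rate 7.0≤9.1, lead time 29≤29).
#3: dominated by #6 (capacity 432≥384, defect rate 1.2≤7.0, lead time 25≤29).
#4: dominated by #8 (capacity 888≥754, defect rate 6.2≤9.0, lead time 16≤29).
#5: dominated by #3 (capacity 384≥229, defect rate 7.0≤7.8, lead time 29≤29).
#6: not dominated (best defect rate).
#7: dominated by #8 (capacity 888≥630, defect rate 6.2≤7.3, lead time 16≤21).
#8: not dominated (best capacity).
#9: not dominated.
#10: not dominated (best lead time).
#11: dominated by #1 (capacity 745≥511, defect rate 9.7≤10.4, lead time 18≤27).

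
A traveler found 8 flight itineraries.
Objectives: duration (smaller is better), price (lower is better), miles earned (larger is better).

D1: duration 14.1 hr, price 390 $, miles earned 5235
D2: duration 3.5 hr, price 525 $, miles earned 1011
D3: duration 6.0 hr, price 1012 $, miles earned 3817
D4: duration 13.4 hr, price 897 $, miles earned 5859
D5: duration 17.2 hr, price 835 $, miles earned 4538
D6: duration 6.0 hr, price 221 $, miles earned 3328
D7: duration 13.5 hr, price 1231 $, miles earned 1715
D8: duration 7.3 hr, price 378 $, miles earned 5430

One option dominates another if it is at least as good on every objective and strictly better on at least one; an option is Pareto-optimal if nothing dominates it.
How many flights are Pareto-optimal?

5

D1: dominated by D8 (duration 7.3≤14.1, price 378≤390, miles earned 5430≥5235).
D2: not dominated (best duration).
D3: not dominated.
D4: not dominated (best miles earned).
D5: dominated by D1 (duration 14.1≤17.2, price 390≤835, miles earned 5235≥4538).
D6: not dominated (best price).
D7: dominated by D3 (duration 6.0≤13.5, price 1012≤1231, miles earned 3817≥1715).
D8: not dominated.
Pareto-optimal: D2, D3, D4, D6, D8 → 5.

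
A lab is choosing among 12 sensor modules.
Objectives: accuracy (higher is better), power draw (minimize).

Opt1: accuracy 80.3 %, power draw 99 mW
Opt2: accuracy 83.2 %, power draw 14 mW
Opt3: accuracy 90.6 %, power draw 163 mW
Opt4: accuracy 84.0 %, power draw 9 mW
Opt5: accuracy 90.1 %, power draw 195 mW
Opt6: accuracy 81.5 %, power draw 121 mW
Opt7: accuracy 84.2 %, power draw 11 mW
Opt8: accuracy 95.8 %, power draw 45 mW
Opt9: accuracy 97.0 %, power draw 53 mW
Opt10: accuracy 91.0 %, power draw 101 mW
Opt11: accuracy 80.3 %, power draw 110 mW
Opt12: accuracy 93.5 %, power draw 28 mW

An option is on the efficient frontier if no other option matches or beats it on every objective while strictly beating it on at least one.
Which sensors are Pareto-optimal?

Opt1: dominated by Opt2 (accuracy 83.2≥80.3, power draw 14≤99).
Opt2: dominated by Opt4 (accuracy 84.0≥83.2, power draw 9≤14).
Opt3: dominated by Opt8 (accuracy 95.8≥90.6, power draw 45≤163).
Opt4: not dominated (best power draw).
Opt5: dominated by Opt3 (accuracy 90.6≥90.1, power draw 163≤195).
Opt6: dominated by Opt2 (accuracy 83.2≥81.5, power draw 14≤121).
Opt7: not dominated.
Opt8: not dominated.
Opt9: not dominated (best accuracy).
Opt10: dominated by Opt8 (accuracy 95.8≥91.0, power draw 45≤101).
Opt11: dominated by Opt1 (accuracy 80.3≥80.3, power draw 99≤110).
Opt12: not dominated.

Opt4, Opt7, Opt8, Opt9, Opt12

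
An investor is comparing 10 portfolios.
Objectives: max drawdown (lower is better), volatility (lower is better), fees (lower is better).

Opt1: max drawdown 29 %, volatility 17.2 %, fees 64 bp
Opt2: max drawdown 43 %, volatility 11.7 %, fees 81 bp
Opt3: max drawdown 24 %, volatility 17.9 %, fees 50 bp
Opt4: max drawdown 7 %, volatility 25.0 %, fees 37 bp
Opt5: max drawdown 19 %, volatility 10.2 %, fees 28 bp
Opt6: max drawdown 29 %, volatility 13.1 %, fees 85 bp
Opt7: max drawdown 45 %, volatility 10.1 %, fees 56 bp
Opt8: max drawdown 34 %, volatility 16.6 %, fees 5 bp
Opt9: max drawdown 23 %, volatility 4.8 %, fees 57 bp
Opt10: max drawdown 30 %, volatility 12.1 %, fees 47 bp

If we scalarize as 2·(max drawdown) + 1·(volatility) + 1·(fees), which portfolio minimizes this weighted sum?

Opt4

Opt1: 2·29 + 1·17.2 + 1·64 = 139.2
Opt2: 2·43 + 1·11.7 + 1·81 = 178.7
Opt3: 2·24 + 1·17.9 + 1·50 = 115.9
Opt4: 2·7 + 1·25.0 + 1·37 = 76.0
Opt5: 2·19 + 1·10.2 + 1·28 = 76.2
Opt6: 2·29 + 1·13.1 + 1·85 = 156.1
Opt7: 2·45 + 1·10.1 + 1·56 = 156.1
Opt8: 2·34 + 1·16.6 + 1·5 = 89.6
Opt9: 2·23 + 1·4.8 + 1·57 = 107.8
Opt10: 2·30 + 1·12.1 + 1·47 = 119.1
Lowest: Opt4 at 76.0.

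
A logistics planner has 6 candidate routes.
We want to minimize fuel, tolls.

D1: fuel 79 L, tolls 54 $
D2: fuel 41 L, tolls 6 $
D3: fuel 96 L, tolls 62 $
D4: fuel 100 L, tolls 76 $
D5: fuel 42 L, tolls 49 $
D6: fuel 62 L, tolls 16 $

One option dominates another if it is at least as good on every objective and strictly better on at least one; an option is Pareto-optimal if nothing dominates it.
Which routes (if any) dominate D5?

D2: fuel 41≤42, tolls 6≤49 — dominates D5.
Others (D1, D3, D4, D6) are each worse than D5 on at least one objective.

D2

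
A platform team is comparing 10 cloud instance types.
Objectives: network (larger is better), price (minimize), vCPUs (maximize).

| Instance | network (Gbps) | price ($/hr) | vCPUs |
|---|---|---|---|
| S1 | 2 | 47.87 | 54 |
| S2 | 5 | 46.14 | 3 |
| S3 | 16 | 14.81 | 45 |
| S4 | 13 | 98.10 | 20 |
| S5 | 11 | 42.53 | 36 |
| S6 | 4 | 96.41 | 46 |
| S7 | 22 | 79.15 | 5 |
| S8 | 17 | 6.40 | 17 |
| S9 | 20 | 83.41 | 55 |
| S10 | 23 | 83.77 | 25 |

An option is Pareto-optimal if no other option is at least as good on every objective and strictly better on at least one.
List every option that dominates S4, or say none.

S3, S9, S10

S3: network 16≥13, price 14.81≤98.10, vCPUs 45≥20 — dominates S4.
S9: network 20≥13, price 83.41≤98.10, vCPUs 55≥20 — dominates S4.
S10: network 23≥13, price 83.77≤98.10, vCPUs 25≥20 — dominates S4.
Others (S1, S2, S5, S6, S7, S8) are each worse than S4 on at least one objective.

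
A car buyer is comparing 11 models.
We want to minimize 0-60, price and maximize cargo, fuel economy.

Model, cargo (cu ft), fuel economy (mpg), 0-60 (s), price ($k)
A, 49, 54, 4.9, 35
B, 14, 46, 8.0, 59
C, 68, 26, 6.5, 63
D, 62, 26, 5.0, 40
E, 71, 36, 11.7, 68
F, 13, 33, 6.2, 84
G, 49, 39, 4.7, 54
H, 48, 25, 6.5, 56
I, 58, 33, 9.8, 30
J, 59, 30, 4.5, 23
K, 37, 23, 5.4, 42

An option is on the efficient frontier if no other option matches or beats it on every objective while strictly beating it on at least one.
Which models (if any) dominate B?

A

A: cargo 49≥14, fuel economy 54≥46, 0-60 4.9≤8.0, price 35≤59 — dominates B.
Others (C, D, E, F, G, H, I, J, K) are each worse than B on at least one objective.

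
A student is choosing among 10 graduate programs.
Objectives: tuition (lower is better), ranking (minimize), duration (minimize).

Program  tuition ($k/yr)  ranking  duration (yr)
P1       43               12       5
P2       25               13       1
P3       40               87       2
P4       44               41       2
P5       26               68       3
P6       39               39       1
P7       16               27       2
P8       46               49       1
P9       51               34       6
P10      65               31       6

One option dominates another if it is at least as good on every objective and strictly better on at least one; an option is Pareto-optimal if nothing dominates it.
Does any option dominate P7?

P1: worse on tuition (43 vs 16).
P2: worse on tuition (25 vs 16).
P3: worse on tuition (40 vs 16).
P4: worse on tuition (44 vs 16).
P5: worse on tuition (26 vs 16).
P6: worse on tuition (39 vs 16).
P8: worse on tuition (46 vs 16).
P9: worse on tuition (51 vs 16).
P10: worse on tuition (65 vs 16).
No option is at least as good as P7 on every objective and strictly better on one.

No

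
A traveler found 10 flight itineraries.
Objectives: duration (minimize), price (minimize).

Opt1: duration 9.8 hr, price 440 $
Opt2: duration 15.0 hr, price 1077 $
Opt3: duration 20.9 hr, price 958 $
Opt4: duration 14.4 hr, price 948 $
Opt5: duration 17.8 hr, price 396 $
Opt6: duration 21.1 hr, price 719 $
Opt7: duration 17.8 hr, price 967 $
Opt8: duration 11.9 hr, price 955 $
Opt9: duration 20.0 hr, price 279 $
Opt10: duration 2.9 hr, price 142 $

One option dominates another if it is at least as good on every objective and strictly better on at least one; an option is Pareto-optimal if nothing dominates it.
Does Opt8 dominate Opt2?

Yes

Opt8 vs Opt2: duration 11.9≤15.0, price 955≤1077 — Opt8 is at least as good on every objective with at least one strict improvement.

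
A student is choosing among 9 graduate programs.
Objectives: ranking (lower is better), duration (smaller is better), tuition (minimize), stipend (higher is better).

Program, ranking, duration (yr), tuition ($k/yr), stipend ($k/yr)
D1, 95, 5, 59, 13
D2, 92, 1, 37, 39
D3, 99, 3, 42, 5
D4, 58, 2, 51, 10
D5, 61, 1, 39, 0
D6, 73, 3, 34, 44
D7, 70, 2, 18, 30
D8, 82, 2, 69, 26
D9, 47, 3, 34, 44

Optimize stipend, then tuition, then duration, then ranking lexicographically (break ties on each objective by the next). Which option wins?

D9

First maximize stipend: best is 44, kept {D6, D9}.
Then minimize tuition: best is 34, kept {D6, D9}.
Then minimize duration: best is 3, kept {D6, D9}.
Then minimize ranking: best is 47, kept {D9}.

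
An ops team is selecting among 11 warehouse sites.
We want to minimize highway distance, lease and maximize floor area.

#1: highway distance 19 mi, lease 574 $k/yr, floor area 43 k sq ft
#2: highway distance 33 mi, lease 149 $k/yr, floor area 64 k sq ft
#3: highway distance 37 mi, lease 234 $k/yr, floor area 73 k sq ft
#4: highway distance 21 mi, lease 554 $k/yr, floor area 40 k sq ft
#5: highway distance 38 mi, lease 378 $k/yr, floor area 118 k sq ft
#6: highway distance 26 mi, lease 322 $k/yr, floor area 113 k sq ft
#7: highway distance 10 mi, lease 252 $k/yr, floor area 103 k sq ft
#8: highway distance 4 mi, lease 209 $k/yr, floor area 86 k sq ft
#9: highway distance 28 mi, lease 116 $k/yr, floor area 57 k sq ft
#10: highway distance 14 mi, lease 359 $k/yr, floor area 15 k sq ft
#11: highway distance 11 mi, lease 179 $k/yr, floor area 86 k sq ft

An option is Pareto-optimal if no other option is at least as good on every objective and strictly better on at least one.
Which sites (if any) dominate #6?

none

#1: worse on lease (574 vs 322).
#2: worse on highway distance (33 vs 26).
#3: worse on highway distance (37 vs 26).
#4: worse on lease (554 vs 322).
#5: worse on highway distance (38 vs 26).
#7: worse on floor area (103 vs 113).
#8: worse on floor area (86 vs 113).
#9: worse on highway distance (28 vs 26).
#10: worse on lease (359 vs 322).
#11: worse on floor area (86 vs 113).
No option dominates #6.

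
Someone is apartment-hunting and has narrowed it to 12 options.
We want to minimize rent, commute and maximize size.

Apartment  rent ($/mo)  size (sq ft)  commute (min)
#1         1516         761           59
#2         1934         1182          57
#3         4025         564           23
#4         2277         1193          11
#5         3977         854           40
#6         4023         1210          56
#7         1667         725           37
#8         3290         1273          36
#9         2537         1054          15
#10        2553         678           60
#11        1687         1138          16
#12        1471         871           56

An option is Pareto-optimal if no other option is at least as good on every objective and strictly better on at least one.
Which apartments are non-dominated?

#2, #4, #7, #8, #11, #12

#1: dominated by #12 (rent 1471≤1516, size 871≥761, commute 56≤59).
#2: not dominated.
#3: dominated by #4 (rent 2277≤4025, size 1193≥564, commute 11≤23).
#4: not dominated (best commute).
#5: dominated by #4 (rent 2277≤3977, size 1193≥854, commute 11≤40).
#6: dominated by #8 (rent 3290≤4023, size 1273≥1210, commute 36≤56).
#7: not dominated.
#8: not dominated (best size).
#9: dominated by #4 (rent 2277≤2537, size 1193≥1054, commute 11≤15).
#10: dominated by #1 (rent 1516≤2553, size 761≥678, commute 59≤60).
#11: not dominated.
#12: not dominated (best rent).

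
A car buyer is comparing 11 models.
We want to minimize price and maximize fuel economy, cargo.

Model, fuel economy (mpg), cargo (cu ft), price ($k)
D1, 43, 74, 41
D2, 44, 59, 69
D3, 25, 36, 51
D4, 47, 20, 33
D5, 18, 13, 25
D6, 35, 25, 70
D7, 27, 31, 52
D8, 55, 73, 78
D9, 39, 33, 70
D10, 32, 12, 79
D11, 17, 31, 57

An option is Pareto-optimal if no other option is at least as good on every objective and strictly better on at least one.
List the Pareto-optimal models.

D1: not dominated (best cargo).
D2: not dominated.
D3: dominated by D1 (fuel economy 43≥25, cargo 74≥36, price 41≤51).
D4: not dominated.
D5: not dominated (best price).
D6: dominated by D1 (fuel economy 43≥35, cargo 74≥25, price 41≤70).
D7: dominated by D1 (fuel economy 43≥27, cargo 74≥31, price 41≤52).
D8: not dominated (best fuel economy).
D9: dominated by D1 (fuel economy 43≥39, cargo 74≥33, price 41≤70).
D10: dominated by D1 (fuel economy 43≥32, cargo 74≥12, price 41≤79).
D11: dominated by D1 (fuel economy 43≥17, cargo 74≥31, price 41≤57).

D1, D2, D4, D5, D8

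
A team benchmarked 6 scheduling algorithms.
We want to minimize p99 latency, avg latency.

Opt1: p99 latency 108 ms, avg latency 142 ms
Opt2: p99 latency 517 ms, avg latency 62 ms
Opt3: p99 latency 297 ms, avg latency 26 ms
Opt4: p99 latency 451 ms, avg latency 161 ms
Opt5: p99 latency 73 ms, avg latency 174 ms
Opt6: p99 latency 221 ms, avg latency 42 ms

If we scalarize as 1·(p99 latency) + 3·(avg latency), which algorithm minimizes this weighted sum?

Opt1: 1·108 + 3·142 = 534
Opt2: 1·517 + 3·62 = 703
Opt3: 1·297 + 3·26 = 375
Opt4: 1·451 + 3·161 = 934
Opt5: 1·73 + 3·174 = 595
Opt6: 1·221 + 3·42 = 347
Lowest: Opt6 at 347.

Opt6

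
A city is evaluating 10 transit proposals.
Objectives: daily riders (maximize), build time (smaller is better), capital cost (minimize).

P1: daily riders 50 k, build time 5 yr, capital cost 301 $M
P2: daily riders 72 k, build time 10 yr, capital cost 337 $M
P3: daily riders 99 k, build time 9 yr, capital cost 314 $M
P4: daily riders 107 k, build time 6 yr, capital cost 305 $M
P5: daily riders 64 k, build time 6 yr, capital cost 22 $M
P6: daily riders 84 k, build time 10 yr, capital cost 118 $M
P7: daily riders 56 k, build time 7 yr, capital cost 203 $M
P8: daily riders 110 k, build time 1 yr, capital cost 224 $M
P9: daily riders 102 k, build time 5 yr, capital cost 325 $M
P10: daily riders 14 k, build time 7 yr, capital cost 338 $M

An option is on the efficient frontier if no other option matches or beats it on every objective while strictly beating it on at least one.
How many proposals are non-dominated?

P1: dominated by P8 (daily riders 110≥50, build time 1≤5, capital cost 224≤301).
P2: dominated by P3 (daily riders 99≥72, build time 9≤10, capital cost 314≤337).
P3: dominated by P4 (daily riders 107≥99, build time 6≤9, capital cost 305≤314).
P4: dominated by P8 (daily riders 110≥107, build time 1≤6, capital cost 224≤305).
P5: not dominated (best capital cost).
P6: not dominated.
P7: dominated by P5 (daily riders 64≥56, build time 6≤7, capital cost 22≤203).
P8: not dominated (best daily riders).
P9: dominated by P8 (daily riders 110≥102, build time 1≤5, capital cost 224≤325).
P10: dominated by P1 (daily riders 50≥14, build time 5≤7, capital cost 301≤338).
Pareto-optimal: P5, P6, P8 → 3.

3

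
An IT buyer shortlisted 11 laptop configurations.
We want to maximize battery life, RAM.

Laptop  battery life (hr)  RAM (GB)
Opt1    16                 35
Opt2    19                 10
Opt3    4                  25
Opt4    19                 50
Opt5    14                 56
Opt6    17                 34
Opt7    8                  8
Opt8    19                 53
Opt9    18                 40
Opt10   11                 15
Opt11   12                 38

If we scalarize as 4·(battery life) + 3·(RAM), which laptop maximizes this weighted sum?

Opt8

Opt1: 4·16 + 3·35 = 169
Opt2: 4·19 + 3·10 = 106
Opt3: 4·4 + 3·25 = 91
Opt4: 4·19 + 3·50 = 226
Opt5: 4·14 + 3·56 = 224
Opt6: 4·17 + 3·34 = 170
Opt7: 4·8 + 3·8 = 56
Opt8: 4·19 + 3·53 = 235
Opt9: 4·18 + 3·40 = 192
Opt10: 4·11 + 3·15 = 89
Opt11: 4·12 + 3·38 = 162
Highest: Opt8 at 235.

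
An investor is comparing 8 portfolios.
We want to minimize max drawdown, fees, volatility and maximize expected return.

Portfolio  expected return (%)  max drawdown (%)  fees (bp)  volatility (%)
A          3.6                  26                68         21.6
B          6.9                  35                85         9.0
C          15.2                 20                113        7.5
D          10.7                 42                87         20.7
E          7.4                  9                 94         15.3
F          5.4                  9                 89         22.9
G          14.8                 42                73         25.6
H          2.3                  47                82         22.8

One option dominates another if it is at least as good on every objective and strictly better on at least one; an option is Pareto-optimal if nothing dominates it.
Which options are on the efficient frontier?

A: not dominated (best fees).
B: not dominated.
C: not dominated (best expected return).
D: not dominated.
E: not dominated.
F: not dominated.
G: not dominated.
H: dominated by A (expected return 3.6≥2.3, max drawdown 26≤47, fees 68≤82, volatility 21.6≤22.8).

A, B, C, D, E, F, G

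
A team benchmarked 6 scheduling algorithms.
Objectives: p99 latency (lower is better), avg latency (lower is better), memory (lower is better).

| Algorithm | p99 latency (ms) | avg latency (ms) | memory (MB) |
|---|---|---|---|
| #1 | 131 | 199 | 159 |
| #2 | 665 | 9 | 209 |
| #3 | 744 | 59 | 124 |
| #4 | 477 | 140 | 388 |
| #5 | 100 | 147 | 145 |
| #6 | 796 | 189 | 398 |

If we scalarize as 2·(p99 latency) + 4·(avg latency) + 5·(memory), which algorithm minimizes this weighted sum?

#1: 2·131 + 4·199 + 5·159 = 1853
#2: 2·665 + 4·9 + 5·209 = 2411
#3: 2·744 + 4·59 + 5·124 = 2344
#4: 2·477 + 4·140 + 5·388 = 3454
#5: 2·100 + 4·147 + 5·145 = 1513
#6: 2·796 + 4·189 + 5·398 = 4338
Lowest: #5 at 1513.

#5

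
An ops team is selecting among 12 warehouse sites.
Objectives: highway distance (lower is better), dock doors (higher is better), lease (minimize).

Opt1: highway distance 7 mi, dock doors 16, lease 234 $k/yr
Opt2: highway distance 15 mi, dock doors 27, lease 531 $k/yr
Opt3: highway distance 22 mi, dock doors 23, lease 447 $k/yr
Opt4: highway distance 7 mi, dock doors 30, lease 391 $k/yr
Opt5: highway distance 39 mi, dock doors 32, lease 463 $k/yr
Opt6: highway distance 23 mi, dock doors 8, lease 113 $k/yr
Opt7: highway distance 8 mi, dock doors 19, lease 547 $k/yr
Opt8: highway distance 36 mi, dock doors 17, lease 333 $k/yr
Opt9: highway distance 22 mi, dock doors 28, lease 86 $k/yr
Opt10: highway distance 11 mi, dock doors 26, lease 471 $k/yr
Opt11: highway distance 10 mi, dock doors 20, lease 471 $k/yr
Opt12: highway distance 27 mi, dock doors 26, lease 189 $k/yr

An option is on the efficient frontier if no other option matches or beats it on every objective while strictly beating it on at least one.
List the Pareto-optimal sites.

Opt1: not dominated.
Opt2: dominated by Opt4 (highway distance 7≤15, dock doors 30≥27, lease 391≤531).
Opt3: dominated by Opt4 (highway distance 7≤22, dock doors 30≥23, lease 391≤447).
Opt4: not dominated.
Opt5: not dominated (best dock doors).
Opt6: dominated by Opt9 (highway distance 22≤23, dock doors 28≥8, lease 86≤113).
Opt7: dominated by Opt4 (highway distance 7≤8, dock doors 30≥19, lease 391≤547).
Opt8: dominated by Opt9 (highway distance 22≤36, dock doors 28≥17, lease 86≤333).
Opt9: not dominated (best lease).
Opt10: dominated by Opt4 (highway distance 7≤11, dock doors 30≥26, lease 391≤471).
Opt11: dominated by Opt4 (highway distance 7≤10, dock doors 30≥20, lease 391≤471).
Opt12: dominated by Opt9 (highway distance 22≤27, dock doors 28≥26, lease 86≤189).

Opt1, Opt4, Opt5, Opt9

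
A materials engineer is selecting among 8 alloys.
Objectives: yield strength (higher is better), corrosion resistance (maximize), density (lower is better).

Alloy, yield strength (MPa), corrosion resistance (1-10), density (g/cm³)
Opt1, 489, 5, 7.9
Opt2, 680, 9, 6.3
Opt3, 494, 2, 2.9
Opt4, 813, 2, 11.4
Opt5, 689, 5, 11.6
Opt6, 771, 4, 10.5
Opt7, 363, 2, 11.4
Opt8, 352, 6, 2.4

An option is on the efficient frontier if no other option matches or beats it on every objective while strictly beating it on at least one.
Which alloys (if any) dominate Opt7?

Opt1, Opt2, Opt3, Opt4, Opt6

Opt1: yield strength 489≥363, corrosion resistance 5≥2, density 7.9≤11.4 — dominates Opt7.
Opt2: yield strength 680≥363, corrosion resistance 9≥2, density 6.3≤11.4 — dominates Opt7.
Opt3: yield strength 494≥363, corrosion resistance 2≥2, density 2.9≤11.4 — dominates Opt7.
Opt4: yield strength 813≥363, corrosion resistance 2≥2, density 11.4≤11.4 — dominates Opt7.
Opt6: yield strength 771≥363, corrosion resistance 4≥2, density 10.5≤11.4 — dominates Opt7.
Others (Opt5, Opt8) are each worse than Opt7 on at least one objective.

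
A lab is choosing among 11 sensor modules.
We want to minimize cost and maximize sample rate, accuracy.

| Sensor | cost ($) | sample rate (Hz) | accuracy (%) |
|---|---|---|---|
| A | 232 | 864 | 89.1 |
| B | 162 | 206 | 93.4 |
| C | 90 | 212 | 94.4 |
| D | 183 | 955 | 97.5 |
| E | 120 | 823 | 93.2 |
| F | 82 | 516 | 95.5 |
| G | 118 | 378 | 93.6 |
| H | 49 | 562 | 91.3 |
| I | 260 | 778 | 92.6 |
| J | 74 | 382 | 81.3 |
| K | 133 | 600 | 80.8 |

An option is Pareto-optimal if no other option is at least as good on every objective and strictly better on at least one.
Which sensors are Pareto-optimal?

D, E, F, H

A: dominated by D (cost 183≤232, sample rate 955≥864, accuracy 97.5≥89.1).
B: dominated by C (cost 90≤162, sample rate 212≥206, accuracy 94.4≥93.4).
C: dominated by F (cost 82≤90, sample rate 516≥212, accuracy 95.5≥94.4).
D: not dominated (best sample rate).
E: not dominated.
F: not dominated.
G: dominated by F (cost 82≤118, sample rate 516≥378, accuracy 95.5≥93.6).
H: not dominated (best cost).
I: dominated by D (cost 183≤260, sample rate 955≥778, accuracy 97.5≥92.6).
J: dominated by H (cost 49≤74, sample rate 562≥382, accuracy 91.3≥81.3).
K: dominated by E (cost 120≤133, sample rate 823≥600, accuracy 93.2≥80.8).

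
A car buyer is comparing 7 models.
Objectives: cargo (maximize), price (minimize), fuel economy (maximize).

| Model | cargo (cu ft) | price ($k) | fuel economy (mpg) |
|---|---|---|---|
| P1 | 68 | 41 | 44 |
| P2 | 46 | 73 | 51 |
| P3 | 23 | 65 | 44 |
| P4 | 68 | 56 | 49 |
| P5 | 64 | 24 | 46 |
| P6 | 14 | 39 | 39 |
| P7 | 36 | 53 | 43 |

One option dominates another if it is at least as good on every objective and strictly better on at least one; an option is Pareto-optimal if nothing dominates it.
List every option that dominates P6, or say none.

P5: cargo 64≥14, price 24≤39, fuel economy 46≥39 — dominates P6.
Others (P1, P2, P3, P4, P7) are each worse than P6 on at least one objective.

P5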